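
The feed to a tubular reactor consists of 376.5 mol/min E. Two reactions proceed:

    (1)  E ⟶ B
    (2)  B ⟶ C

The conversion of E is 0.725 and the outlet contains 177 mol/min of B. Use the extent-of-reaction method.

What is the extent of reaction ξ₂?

ξ₂ = 96 mol/min

Conversion of E: E consumed = 1ξ₁ = 0.725 × 376.5 → ξ₁ = 273 mol/min.
B balance: n_B = 0 + 1ξ₁ − 1ξ₂ = 177 → ξ₂ = (1·273 − 177)/1 = 95.96 mol/min.
Outlet amounts (n = n₀ + Σ ν·ξ):
  E: 376.5 − 1(273) = 103.5
  B: 0 + 1(273) − 1(95.96) = 177
  C: 0 + 1(95.96) = 95.96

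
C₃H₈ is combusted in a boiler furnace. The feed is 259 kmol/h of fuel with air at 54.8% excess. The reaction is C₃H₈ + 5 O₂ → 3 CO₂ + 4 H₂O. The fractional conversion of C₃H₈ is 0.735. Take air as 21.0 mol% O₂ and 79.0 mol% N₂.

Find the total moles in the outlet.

10000 kmol/h

Stoichiometric O₂ = 5 × 259 = 1295 kmol/h; O₂ fed = 1295 × 1.548 = 2005 kmol/h.
N₂ fed = 2005 × 79/21 = 7541 kmol/h.
Fuel reacted = 0.735 × 259 → ξ = 190.4 kmol/h.
Outlet (n = n₀ + ν ξ):
  C₃H₈: 259 − 1(190.4) = 68.63
  O₂: 2005 − 5(190.4) = 1053
  N₂: 7541 (inert)
  CO₂: 0 + 3(190.4) = 571.1
  H₂O: 0 + 4(190.4) = 761.5
Total out = 68.63 + 1053 + 7541 + 571.1 + 761.5 = 9995 kmol/h.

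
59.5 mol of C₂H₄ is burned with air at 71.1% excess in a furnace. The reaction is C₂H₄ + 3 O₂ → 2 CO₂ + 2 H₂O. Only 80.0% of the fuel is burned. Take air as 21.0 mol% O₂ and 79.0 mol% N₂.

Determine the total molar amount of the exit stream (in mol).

1510 mol

Stoichiometric O₂ = 3 × 59.5 = 178.5 mol; O₂ fed = 178.5 × 1.711 = 305.4 mol.
N₂ fed = 305.4 × 79/21 = 1149 mol.
Fuel reacted = 0.8 × 59.5 → ξ = 47.6 mol.
Outlet (n = n₀ + ν ξ):
  C₂H₄: 59.5 − 1(47.6) = 11.9
  O₂: 305.4 − 3(47.6) = 162.6
  N₂: 1149 (inert)
  CO₂: 0 + 2(47.6) = 95.2
  H₂O: 0 + 2(47.6) = 95.2
Total out = 11.9 + 162.6 + 1149 + 95.2 + 95.2 = 1514 mol.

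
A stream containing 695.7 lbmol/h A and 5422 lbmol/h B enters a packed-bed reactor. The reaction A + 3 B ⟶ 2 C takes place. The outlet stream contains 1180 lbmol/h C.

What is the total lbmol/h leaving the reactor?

For C: n = n₀ + 2ξ → 1180 = 0 + 2ξ, giving ξ = 590 lbmol/h.
Outlet amounts (n = n₀ + ν ξ):
  A: 695.7 − 1(590) = 105.7
  B: 5422 − 3(590) = 3652
  C: 0 + 2(590) = 1180
Total out = 105.7 + 3652 + 1180 = 4938 lbmol/h.

4940 lbmol/h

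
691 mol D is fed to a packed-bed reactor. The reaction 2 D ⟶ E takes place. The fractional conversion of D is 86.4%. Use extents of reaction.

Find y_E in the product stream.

0.761

D reacted = 0.864 × 691 = 597 mol; ν_D = −2, so ξ = 597/2 = 298.5 mol.
Outlet amounts (n = n₀ + ν ξ):
  D: 691 − 2(298.5) = 93.98
  E: 0 + 1(298.5) = 298.5
Total out = 392.5 mol; y_E = 298.5 / 392.5 = 0.7606.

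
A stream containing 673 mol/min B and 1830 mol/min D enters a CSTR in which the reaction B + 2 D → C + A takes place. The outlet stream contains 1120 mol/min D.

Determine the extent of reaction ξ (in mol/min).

For D: n = n₀ − 2ξ → 1120 = 1830 − 2ξ, giving ξ = 355 mol/min.
Outlet amounts (n = n₀ + ν ξ):
  B: 673 − 1(355) = 318
  D: 1830 − 2(355) = 1120
  C: 0 + 1(355) = 355
  A: 0 + 1(355) = 355

ξ = 355 mol/min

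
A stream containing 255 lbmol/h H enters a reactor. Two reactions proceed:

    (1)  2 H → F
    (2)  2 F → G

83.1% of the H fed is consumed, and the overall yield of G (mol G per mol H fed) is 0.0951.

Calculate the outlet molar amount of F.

Conversion of H: H consumed = 2ξ₁ = 0.831 × 255 → ξ₁ = 106 lbmol/h.
Yield of G: 1ξ₂ / 255 = 0.0951 → ξ₂ = 24.25 lbmol/h.
Outlet amounts (n = n₀ + Σ ν·ξ):
  H: 255 − 2(106) = 43.09
  F: 0 + 1(106) − 2(24.25) = 57.45
  G: 0 + 1(24.25) = 24.25

57.5 lbmol/h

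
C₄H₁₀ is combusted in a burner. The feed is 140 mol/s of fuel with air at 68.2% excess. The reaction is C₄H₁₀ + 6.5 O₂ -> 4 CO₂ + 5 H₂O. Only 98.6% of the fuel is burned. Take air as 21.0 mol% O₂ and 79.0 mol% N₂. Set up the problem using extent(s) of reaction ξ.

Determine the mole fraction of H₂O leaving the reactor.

0.0904

Stoichiometric O₂ = 6.5 × 140 = 910 mol/s; O₂ fed = 910 × 1.682 = 1531 mol/s.
N₂ fed = 1531 × 79/21 = 5758 mol/s.
Fuel reacted = 0.986 × 140 → ξ = 138 mol/s.
Outlet (n = n₀ + ν ξ):
  C₄H₁₀: 140 − 1(138) = 1.96
  O₂: 1531 − 6.5(138) = 633.4
  N₂: 5758 (inert)
  CO₂: 0 + 4(138) = 552.2
  H₂O: 0 + 5(138) = 690.2
Total out = 7636 mol/s; y_H₂O = 690.2 / 7636 = 0.09039.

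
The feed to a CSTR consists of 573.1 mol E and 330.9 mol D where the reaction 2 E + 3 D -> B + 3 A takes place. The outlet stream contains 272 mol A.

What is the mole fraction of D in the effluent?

For A: n = n₀ + 3ξ → 272 = 0 + 3ξ, giving ξ = 90.67 mol.
Outlet amounts (n = n₀ + ν ξ):
  E: 573.1 − 2(90.67) = 391.8
  D: 330.9 − 3(90.67) = 58.9
  B: 0 + 1(90.67) = 90.67
  A: 0 + 3(90.67) = 272
Total out = 813.3 mol; y_D = 58.9 / 813.3 = 0.07242.

0.0724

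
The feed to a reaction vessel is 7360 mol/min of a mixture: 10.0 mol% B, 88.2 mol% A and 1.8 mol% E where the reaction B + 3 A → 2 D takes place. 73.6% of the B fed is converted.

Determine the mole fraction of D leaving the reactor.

B reacted = 0.736 × 736 = 541.7 mol/min; ν_B = −1, so ξ = 541.7/1 = 541.7 mol/min.
Outlet amounts (n = n₀ + ν ξ):
  B: 736 − 1(541.7) = 194.3
  A: 6492 − 3(541.7) = 4866
  D: 0 + 2(541.7) = 1083
  E: 132.5 (inert)
Total out = 6277 mol/min; y_D = 1083 / 6277 = 0.1726.

0.173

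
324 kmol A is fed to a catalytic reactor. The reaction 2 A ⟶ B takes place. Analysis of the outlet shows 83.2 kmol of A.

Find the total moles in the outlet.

For A: n = n₀ − 2ξ → 83.2 = 324 − 2ξ, giving ξ = 120.4 kmol.
Outlet amounts (n = n₀ + ν ξ):
  A: 324 − 2(120.4) = 83.2
  B: 0 + 1(120.4) = 120.4
Total out = 83.2 + 120.4 = 203.6 kmol.

204 kmol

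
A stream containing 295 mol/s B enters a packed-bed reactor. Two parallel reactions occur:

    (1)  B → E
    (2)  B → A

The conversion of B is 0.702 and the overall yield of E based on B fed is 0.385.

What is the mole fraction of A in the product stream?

0.317

Yield of E: 1ξ₁ / 295 = 0.385 → ξ₁ = 113.6 mol/s.
Conversion of B: 1ξ₁ + 1ξ₂ = 0.702 × 295 = 207.1 → ξ₂ = 93.51 mol/s.
Outlet amounts (n = n₀ + Σ ν·ξ):
  B: 295 − 1(113.6) − 1(93.51) = 87.91
  E: 0 + 1(113.6) = 113.6
  A: 0 + 1(93.51) = 93.51
Total out = 295 mol/s; y_A = 93.51 / 295 = 0.317.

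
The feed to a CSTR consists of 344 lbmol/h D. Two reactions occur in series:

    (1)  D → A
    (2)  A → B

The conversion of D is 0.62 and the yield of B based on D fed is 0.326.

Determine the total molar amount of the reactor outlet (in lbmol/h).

Conversion of D: D consumed = 1ξ₁ = 0.62 × 344 → ξ₁ = 213.3 lbmol/h.
Yield of B: 1ξ₂ / 344 = 0.326 → ξ₂ = 112.1 lbmol/h.
Outlet amounts (n = n₀ + Σ ν·ξ):
  D: 344 − 1(213.3) = 130.7
  A: 0 + 1(213.3) − 1(112.1) = 101.1
  B: 0 + 1(112.1) = 112.1
Total out = 130.7 + 101.1 + 112.1 = 344 lbmol/h.

344 lbmol/h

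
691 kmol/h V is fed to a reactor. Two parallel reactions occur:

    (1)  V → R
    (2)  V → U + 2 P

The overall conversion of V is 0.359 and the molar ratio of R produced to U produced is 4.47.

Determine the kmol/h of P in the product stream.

Conversion of V: V consumed = 0.359 × 691 = 248.1 kmol/h = 1ξ₁ + 1ξ₂.
Selectivity: 1ξ₁ / (1ξ₂) = 4.47 → ξ₁ = 4.47 ξ₂.
Substitute: (1·4.47 + 1) ξ₂ = 248.1 → ξ₂ = 45.35 kmol/h, ξ₁ = 202.7 kmol/h.
Outlet amounts (n = n₀ + Σ ν·ξ):
  V: 691 − 1(202.7) − 1(45.35) = 442.9
  R: 0 + 1(202.7) = 202.7
  U: 0 + 1(45.35) = 45.35
  P: 0 + 2(45.35) = 90.7

90.7 kmol/h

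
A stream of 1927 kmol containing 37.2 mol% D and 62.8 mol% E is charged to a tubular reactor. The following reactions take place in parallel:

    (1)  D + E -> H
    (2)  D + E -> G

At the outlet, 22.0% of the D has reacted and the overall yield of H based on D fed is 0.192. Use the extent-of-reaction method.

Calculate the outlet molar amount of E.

Yield of H: 1ξ₁ / 716.8 = 0.192 → ξ₁ = 137.6 kmol.
Conversion of D: 1ξ₁ + 1ξ₂ = 0.22 × 716.8 = 157.7 → ξ₂ = 20.07 kmol.
Outlet amounts (n = n₀ + Σ ν·ξ):
  D: 716.8 − 1(137.6) − 1(20.07) = 559.1
  E: 1210 − 1(137.6) − 1(20.07) = 1052
  H: 0 + 1(137.6) = 137.6
  G: 0 + 1(20.07) = 20.07

1050 kmol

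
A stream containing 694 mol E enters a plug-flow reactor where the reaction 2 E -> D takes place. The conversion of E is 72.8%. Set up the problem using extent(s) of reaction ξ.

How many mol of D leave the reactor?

E reacted = 0.728 × 694 = 505.2 mol; ν_E = −2, so ξ = 505.2/2 = 252.6 mol.
Outlet amounts (n = n₀ + ν ξ):
  E: 694 − 2(252.6) = 188.8
  D: 0 + 1(252.6) = 252.6

253 mol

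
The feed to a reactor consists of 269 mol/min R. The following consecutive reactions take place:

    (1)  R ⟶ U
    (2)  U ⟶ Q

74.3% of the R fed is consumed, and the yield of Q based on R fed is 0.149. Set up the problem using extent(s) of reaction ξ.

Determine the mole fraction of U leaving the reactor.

0.594

Conversion of R: R consumed = 1ξ₁ = 0.743 × 269 → ξ₁ = 199.9 mol/min.
Yield of Q: 1ξ₂ / 269 = 0.149 → ξ₂ = 40.08 mol/min.
Outlet amounts (n = n₀ + Σ ν·ξ):
  R: 269 − 1(199.9) = 69.13
  U: 0 + 1(199.9) − 1(40.08) = 159.8
  Q: 0 + 1(40.08) = 40.08
Total out = 269 mol/min; y_U = 159.8 / 269 = 0.594.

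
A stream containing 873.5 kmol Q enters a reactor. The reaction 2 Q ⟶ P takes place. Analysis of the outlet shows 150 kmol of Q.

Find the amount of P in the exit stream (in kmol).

For Q: n = n₀ − 2ξ → 150 = 873.5 − 2ξ, giving ξ = 361.8 kmol.
Outlet amounts (n = n₀ + ν ξ):
  Q: 873.5 − 2(361.8) = 150
  P: 0 + 1(361.8) = 361.8

362 kmol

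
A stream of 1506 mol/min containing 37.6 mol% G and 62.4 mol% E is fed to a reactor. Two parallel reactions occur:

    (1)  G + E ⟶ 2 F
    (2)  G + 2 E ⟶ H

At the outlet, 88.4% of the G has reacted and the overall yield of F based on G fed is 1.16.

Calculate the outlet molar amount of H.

Yield of F: 2ξ₁ / 566.3 = 1.16 → ξ₁ = 328.4 mol/min.
Conversion of G: 1ξ₁ + 1ξ₂ = 0.884 × 566.3 = 500.6 → ξ₂ = 172.1 mol/min.
Outlet amounts (n = n₀ + Σ ν·ξ):
  G: 566.3 − 1(328.4) − 1(172.1) = 65.69
  E: 939.7 − 1(328.4) − 2(172.1) = 267
  F: 0 + 2(328.4) = 656.9
  H: 0 + 1(172.1) = 172.1

172 mol/min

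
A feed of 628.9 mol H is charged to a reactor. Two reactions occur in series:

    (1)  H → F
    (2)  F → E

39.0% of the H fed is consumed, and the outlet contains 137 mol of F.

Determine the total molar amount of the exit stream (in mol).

Conversion of H: H consumed = 1ξ₁ = 0.39 × 628.9 → ξ₁ = 245.3 mol.
F balance: n_F = 0 + 1ξ₁ − 1ξ₂ = 137 → ξ₂ = (1·245.3 − 137)/1 = 108.3 mol.
Outlet amounts (n = n₀ + Σ ν·ξ):
  H: 628.9 − 1(245.3) = 383.6
  F: 0 + 1(245.3) − 1(108.3) = 137
  E: 0 + 1(108.3) = 108.3
Total out = 383.6 + 137 + 108.3 = 628.9 mol.

629 mol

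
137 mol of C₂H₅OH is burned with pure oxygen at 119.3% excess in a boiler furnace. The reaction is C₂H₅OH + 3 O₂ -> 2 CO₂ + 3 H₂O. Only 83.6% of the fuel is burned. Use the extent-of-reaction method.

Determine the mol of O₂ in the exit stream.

558 mol

Stoichiometric O₂ = 3 × 137 = 411 mol; O₂ fed = 411 × 2.193 = 901.3 mol.
Fuel reacted = 0.836 × 137 → ξ = 114.5 mol.
Outlet (n = n₀ + ν ξ):
  C₂H₅OH: 137 − 1(114.5) = 22.47
  O₂: 901.3 − 3(114.5) = 557.7
  CO₂: 0 + 2(114.5) = 229.1
  H₂O: 0 + 3(114.5) = 343.6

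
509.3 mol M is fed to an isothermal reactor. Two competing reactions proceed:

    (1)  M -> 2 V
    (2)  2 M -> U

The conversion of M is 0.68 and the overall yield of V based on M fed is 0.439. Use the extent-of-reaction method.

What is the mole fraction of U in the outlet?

Yield of V: 2ξ₁ / 509.3 = 0.439 → ξ₁ = 111.8 mol.
Conversion of M: 1ξ₁ + 2ξ₂ = 0.68 × 509.3 = 346.3 → ξ₂ = 117.3 mol.
Outlet amounts (n = n₀ + Σ ν·ξ):
  M: 509.3 − 1(111.8) − 2(117.3) = 163
  V: 0 + 2(111.8) = 223.6
  U: 0 + 1(117.3) = 117.3
Total out = 503.8 mol; y_U = 117.3 / 503.8 = 0.2328.

0.233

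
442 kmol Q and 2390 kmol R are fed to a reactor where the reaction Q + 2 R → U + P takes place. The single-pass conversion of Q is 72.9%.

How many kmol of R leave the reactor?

1750 kmol

Q reacted = 0.729 × 442 = 322.2 kmol; ν_Q = −1, so ξ = 322.2/1 = 322.2 kmol.
Outlet amounts (n = n₀ + ν ξ):
  Q: 442 − 1(322.2) = 119.8
  R: 2390 − 2(322.2) = 1746
  U: 0 + 1(322.2) = 322.2
  P: 0 + 1(322.2) = 322.2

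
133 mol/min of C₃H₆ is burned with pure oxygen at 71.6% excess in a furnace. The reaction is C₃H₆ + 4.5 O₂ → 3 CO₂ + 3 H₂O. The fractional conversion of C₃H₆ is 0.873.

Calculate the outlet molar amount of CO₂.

348 mol/min

Stoichiometric O₂ = 4.5 × 133 = 598.5 mol/min; O₂ fed = 598.5 × 1.716 = 1027 mol/min.
Fuel reacted = 0.873 × 133 → ξ = 116.1 mol/min.
Outlet (n = n₀ + ν ξ):
  C₃H₆: 133 − 1(116.1) = 16.89
  O₂: 1027 − 4.5(116.1) = 504.5
  CO₂: 0 + 3(116.1) = 348.3
  H₂O: 0 + 3(116.1) = 348.3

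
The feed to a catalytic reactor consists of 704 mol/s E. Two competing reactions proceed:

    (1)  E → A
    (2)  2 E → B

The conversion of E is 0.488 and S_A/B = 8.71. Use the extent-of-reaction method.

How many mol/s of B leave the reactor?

Conversion of E: E consumed = 0.488 × 704 = 343.6 mol/s = 1ξ₁ + 2ξ₂.
Selectivity: 1ξ₁ / (1ξ₂) = 8.71 → ξ₁ = 8.71 ξ₂.
Substitute: (1·8.71 + 2) ξ₂ = 343.6 → ξ₂ = 32.08 mol/s, ξ₁ = 279.4 mol/s.
Outlet amounts (n = n₀ + Σ ν·ξ):
  E: 704 − 1(279.4) − 2(32.08) = 360.4
  A: 0 + 1(279.4) = 279.4
  B: 0 + 1(32.08) = 32.08

32.1 mol/s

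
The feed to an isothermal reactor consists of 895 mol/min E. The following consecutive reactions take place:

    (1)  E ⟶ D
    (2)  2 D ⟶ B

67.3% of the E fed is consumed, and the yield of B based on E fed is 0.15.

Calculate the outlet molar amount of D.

Conversion of E: E consumed = 1ξ₁ = 0.673 × 895 → ξ₁ = 602.3 mol/min.
Yield of B: 1ξ₂ / 895 = 0.15 → ξ₂ = 134.2 mol/min.
Outlet amounts (n = n₀ + Σ ν·ξ):
  E: 895 − 1(602.3) = 292.7
  D: 0 + 1(602.3) − 2(134.2) = 333.8
  B: 0 + 1(134.2) = 134.2

334 mol/min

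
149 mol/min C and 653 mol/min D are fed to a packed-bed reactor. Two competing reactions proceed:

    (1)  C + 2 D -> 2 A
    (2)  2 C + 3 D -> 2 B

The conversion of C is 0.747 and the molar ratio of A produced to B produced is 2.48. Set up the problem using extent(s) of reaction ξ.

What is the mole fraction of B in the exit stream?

0.0746

Conversion of C: C consumed = 0.747 × 149 = 111.3 mol/min = 1ξ₁ + 2ξ₂.
Selectivity: 2ξ₁ / (2ξ₂) = 2.48 → ξ₁ = 2.48 ξ₂.
Substitute: (1·2.48 + 2) ξ₂ = 111.3 → ξ₂ = 24.84 mol/min, ξ₁ = 61.61 mol/min.
Outlet amounts (n = n₀ + Σ ν·ξ):
  C: 149 − 1(61.61) − 2(24.84) = 37.7
  D: 653 − 2(61.61) − 3(24.84) = 455.2
  A: 0 + 2(61.61) = 123.2
  B: 0 + 2(24.84) = 49.69
Total out = 665.9 mol/min; y_B = 49.69 / 665.9 = 0.07462.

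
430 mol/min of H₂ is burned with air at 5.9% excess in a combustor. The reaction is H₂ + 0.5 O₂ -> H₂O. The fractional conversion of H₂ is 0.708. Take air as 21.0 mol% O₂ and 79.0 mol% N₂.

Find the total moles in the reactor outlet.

1360 mol/min

Stoichiometric O₂ = 0.5 × 430 = 215 mol/min; O₂ fed = 215 × 1.059 = 227.7 mol/min.
N₂ fed = 227.7 × 79/21 = 856.5 mol/min.
Fuel reacted = 0.708 × 430 → ξ = 304.4 mol/min.
Outlet (n = n₀ + ν ξ):
  H₂: 430 − 1(304.4) = 125.6
  O₂: 227.7 − 0.5(304.4) = 75.46
  N₂: 856.5 (inert)
  H₂O: 0 + 1(304.4) = 304.4
Total out = 125.6 + 75.46 + 856.5 + 304.4 = 1362 mol/min.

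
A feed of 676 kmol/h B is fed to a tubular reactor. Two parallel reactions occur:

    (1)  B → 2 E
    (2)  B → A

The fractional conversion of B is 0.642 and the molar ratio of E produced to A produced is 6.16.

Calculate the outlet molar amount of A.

Conversion of B: B consumed = 0.642 × 676 = 434 kmol/h = 1ξ₁ + 1ξ₂.
Selectivity: 2ξ₁ / (1ξ₂) = 6.16 → ξ₁ = 3.08 ξ₂.
Substitute: (1·3.08 + 1) ξ₂ = 434 → ξ₂ = 106.4 kmol/h, ξ₁ = 327.6 kmol/h.
Outlet amounts (n = n₀ + Σ ν·ξ):
  B: 676 − 1(327.6) − 1(106.4) = 242
  E: 0 + 2(327.6) = 655.2
  A: 0 + 1(106.4) = 106.4

106 kmol/h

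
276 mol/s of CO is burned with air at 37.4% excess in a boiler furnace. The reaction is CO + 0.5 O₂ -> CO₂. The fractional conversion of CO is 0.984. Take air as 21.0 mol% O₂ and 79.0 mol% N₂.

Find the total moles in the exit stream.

1040 mol/s

Stoichiometric O₂ = 0.5 × 276 = 138 mol/s; O₂ fed = 138 × 1.374 = 189.6 mol/s.
N₂ fed = 189.6 × 79/21 = 713.3 mol/s.
Fuel reacted = 0.984 × 276 → ξ = 271.6 mol/s.
Outlet (n = n₀ + ν ξ):
  CO: 276 − 1(271.6) = 4.416
  O₂: 189.6 − 0.5(271.6) = 53.82
  N₂: 713.3 (inert)
  CO₂: 0 + 1(271.6) = 271.6
Total out = 4.416 + 53.82 + 713.3 + 271.6 = 1043 mol/s.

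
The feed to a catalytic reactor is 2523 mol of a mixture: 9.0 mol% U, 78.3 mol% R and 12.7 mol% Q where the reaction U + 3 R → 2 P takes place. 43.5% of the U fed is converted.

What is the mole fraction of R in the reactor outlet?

U reacted = 0.435 × 227.1 = 98.78 mol; ν_U = −1, so ξ = 98.78/1 = 98.78 mol.
Outlet amounts (n = n₀ + ν ξ):
  U: 227.1 − 1(98.78) = 128.3
  R: 1976 − 3(98.78) = 1679
  P: 0 + 2(98.78) = 197.6
  Q: 320.4 (inert)
Total out = 2325 mol; y_R = 1679 / 2325 = 0.7221.

0.722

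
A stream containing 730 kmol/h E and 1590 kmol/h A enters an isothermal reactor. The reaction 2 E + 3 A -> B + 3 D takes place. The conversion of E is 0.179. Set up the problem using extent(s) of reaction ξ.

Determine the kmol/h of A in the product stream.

1390 kmol/h

E reacted = 0.179 × 730 = 130.7 kmol/h; ν_E = −2, so ξ = 130.7/2 = 65.33 kmol/h.
Outlet amounts (n = n₀ + ν ξ):
  E: 730 − 2(65.33) = 599.3
  A: 1590 − 3(65.33) = 1394
  B: 0 + 1(65.33) = 65.33
  D: 0 + 3(65.33) = 196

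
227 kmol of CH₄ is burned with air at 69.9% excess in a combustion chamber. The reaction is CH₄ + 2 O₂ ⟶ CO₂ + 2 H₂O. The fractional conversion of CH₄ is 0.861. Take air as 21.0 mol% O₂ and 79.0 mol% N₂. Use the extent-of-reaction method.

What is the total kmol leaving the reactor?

3900 kmol

Stoichiometric O₂ = 2 × 227 = 454 kmol; O₂ fed = 454 × 1.699 = 771.3 kmol.
N₂ fed = 771.3 × 79/21 = 2902 kmol.
Fuel reacted = 0.861 × 227 → ξ = 195.4 kmol.
Outlet (n = n₀ + ν ξ):
  CH₄: 227 − 1(195.4) = 31.55
  O₂: 771.3 − 2(195.4) = 380.5
  N₂: 2902 (inert)
  CO₂: 0 + 1(195.4) = 195.4
  H₂O: 0 + 2(195.4) = 390.9
Total out = 31.55 + 380.5 + 2902 + 195.4 + 390.9 = 3900 kmol.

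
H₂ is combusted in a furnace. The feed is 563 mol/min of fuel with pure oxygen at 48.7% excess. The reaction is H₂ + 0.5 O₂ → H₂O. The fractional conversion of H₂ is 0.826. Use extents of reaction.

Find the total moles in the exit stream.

Stoichiometric O₂ = 0.5 × 563 = 281.5 mol/min; O₂ fed = 281.5 × 1.487 = 418.6 mol/min.
Fuel reacted = 0.826 × 563 → ξ = 465 mol/min.
Outlet (n = n₀ + ν ξ):
  H₂: 563 − 1(465) = 97.96
  O₂: 418.6 − 0.5(465) = 186.1
  H₂O: 0 + 1(465) = 465
Total out = 97.96 + 186.1 + 465 = 749.1 mol/min.

749 mol/min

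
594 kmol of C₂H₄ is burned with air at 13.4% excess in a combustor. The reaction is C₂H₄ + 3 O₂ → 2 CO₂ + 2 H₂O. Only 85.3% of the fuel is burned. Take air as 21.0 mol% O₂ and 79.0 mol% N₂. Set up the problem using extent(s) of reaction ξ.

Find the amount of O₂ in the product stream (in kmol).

Stoichiometric O₂ = 3 × 594 = 1782 kmol; O₂ fed = 1782 × 1.134 = 2021 kmol.
N₂ fed = 2021 × 79/21 = 7602 kmol.
Fuel reacted = 0.853 × 594 → ξ = 506.7 kmol.
Outlet (n = n₀ + ν ξ):
  C₂H₄: 594 − 1(506.7) = 87.32
  O₂: 2021 − 3(506.7) = 500.7
  N₂: 7602 (inert)
  CO₂: 0 + 2(506.7) = 1013
  H₂O: 0 + 2(506.7) = 1013

501 kmol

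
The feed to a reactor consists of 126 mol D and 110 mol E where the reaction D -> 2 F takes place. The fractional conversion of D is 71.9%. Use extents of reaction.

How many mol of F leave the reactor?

D reacted = 0.719 × 126 = 90.59 mol; ν_D = −1, so ξ = 90.59/1 = 90.59 mol.
Outlet amounts (n = n₀ + ν ξ):
  D: 126 − 1(90.59) = 35.41
  F: 0 + 2(90.59) = 181.2
  E: 110 (inert)

181 mol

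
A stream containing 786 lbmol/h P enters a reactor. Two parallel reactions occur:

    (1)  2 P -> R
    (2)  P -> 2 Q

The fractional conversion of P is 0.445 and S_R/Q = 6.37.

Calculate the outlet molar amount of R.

168 lbmol/h

Conversion of P: P consumed = 0.445 × 786 = 349.8 lbmol/h = 2ξ₁ + 1ξ₂.
Selectivity: 1ξ₁ / (2ξ₂) = 6.37 → ξ₁ = 12.74 ξ₂.
Substitute: (2·12.74 + 1) ξ₂ = 349.8 → ξ₂ = 13.21 lbmol/h, ξ₁ = 168.3 lbmol/h.
Outlet amounts (n = n₀ + Σ ν·ξ):
  P: 786 − 2(168.3) − 1(13.21) = 436.2
  R: 0 + 1(168.3) = 168.3
  Q: 0 + 2(13.21) = 26.42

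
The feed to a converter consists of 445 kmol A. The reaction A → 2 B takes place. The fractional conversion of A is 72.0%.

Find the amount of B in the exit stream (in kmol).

641 kmol

A reacted = 0.72 × 445 = 320.4 kmol; ν_A = −1, so ξ = 320.4/1 = 320.4 kmol.
Outlet amounts (n = n₀ + ν ξ):
  A: 445 − 1(320.4) = 124.6
  B: 0 + 2(320.4) = 640.8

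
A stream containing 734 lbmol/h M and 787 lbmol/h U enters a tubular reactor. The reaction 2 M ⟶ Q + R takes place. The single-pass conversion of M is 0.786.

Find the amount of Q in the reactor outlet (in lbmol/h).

M reacted = 0.786 × 734 = 576.9 lbmol/h; ν_M = −2, so ξ = 576.9/2 = 288.5 lbmol/h.
Outlet amounts (n = n₀ + ν ξ):
  M: 734 − 2(288.5) = 157.1
  Q: 0 + 1(288.5) = 288.5
  R: 0 + 1(288.5) = 288.5
  U: 787 (inert)

288 lbmol/h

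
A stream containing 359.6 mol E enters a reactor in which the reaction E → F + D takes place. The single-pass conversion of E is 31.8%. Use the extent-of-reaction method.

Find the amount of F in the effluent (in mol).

114 mol

E reacted = 0.318 × 359.6 = 114.4 mol; ν_E = −1, so ξ = 114.4/1 = 114.4 mol.
Outlet amounts (n = n₀ + ν ξ):
  E: 359.6 − 1(114.4) = 245.2
  F: 0 + 1(114.4) = 114.4
  D: 0 + 1(114.4) = 114.4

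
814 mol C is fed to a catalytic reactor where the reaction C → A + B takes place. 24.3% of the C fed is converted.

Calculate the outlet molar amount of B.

C reacted = 0.243 × 814 = 197.8 mol; ν_C = −1, so ξ = 197.8/1 = 197.8 mol.
Outlet amounts (n = n₀ + ν ξ):
  C: 814 − 1(197.8) = 616.2
  A: 0 + 1(197.8) = 197.8
  B: 0 + 1(197.8) = 197.8

198 mol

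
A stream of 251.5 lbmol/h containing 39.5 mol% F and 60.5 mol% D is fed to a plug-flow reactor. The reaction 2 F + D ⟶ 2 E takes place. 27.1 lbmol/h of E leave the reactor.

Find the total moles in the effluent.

For E: n = n₀ + 2ξ → 27.1 = 0 + 2ξ, giving ξ = 13.55 lbmol/h.
Outlet amounts (n = n₀ + ν ξ):
  F: 99.34 − 2(13.55) = 72.24
  D: 152.2 − 1(13.55) = 138.6
  E: 0 + 2(13.55) = 27.1
Total out = 72.24 + 138.6 + 27.1 = 237.9 lbmol/h.

238 lbmol/h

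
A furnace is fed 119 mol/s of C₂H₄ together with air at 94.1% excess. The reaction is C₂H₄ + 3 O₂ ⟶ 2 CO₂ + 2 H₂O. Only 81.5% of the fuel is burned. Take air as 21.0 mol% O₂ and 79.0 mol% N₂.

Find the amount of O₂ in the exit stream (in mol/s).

402 mol/s

Stoichiometric O₂ = 3 × 119 = 357 mol/s; O₂ fed = 357 × 1.941 = 692.9 mol/s.
N₂ fed = 692.9 × 79/21 = 2607 mol/s.
Fuel reacted = 0.815 × 119 → ξ = 96.98 mol/s.
Outlet (n = n₀ + ν ξ):
  C₂H₄: 119 − 1(96.98) = 22.02
  O₂: 692.9 − 3(96.98) = 402
  N₂: 2607 (inert)
  CO₂: 0 + 2(96.98) = 194
  H₂O: 0 + 2(96.98) = 194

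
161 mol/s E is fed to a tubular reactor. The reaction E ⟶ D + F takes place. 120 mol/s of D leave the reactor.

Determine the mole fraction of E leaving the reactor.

For D: n = n₀ + 1ξ → 120 = 0 + 1ξ, giving ξ = 120 mol/s.
Outlet amounts (n = n₀ + ν ξ):
  E: 161 − 1(120) = 41
  D: 0 + 1(120) = 120
  F: 0 + 1(120) = 120
Total out = 281 mol/s; y_E = 41 / 281 = 0.1459.

0.146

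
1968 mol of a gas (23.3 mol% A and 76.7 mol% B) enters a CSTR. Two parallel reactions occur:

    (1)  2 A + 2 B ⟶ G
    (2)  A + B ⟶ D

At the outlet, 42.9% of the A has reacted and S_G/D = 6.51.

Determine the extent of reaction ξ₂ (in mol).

ξ₂ = 14 mol

Conversion of A: A consumed = 0.429 × 458.5 = 196.7 mol = 2ξ₁ + 1ξ₂.
Selectivity: 1ξ₁ / (1ξ₂) = 6.51 → ξ₁ = 6.51 ξ₂.
Substitute: (2·6.51 + 1) ξ₂ = 196.7 → ξ₂ = 14.03 mol, ξ₁ = 91.34 mol.
Outlet amounts (n = n₀ + Σ ν·ξ):
  A: 458.5 − 2(91.34) − 1(14.03) = 261.8
  B: 1509 − 2(91.34) − 1(14.03) = 1313
  G: 0 + 1(91.34) = 91.34
  D: 0 + 1(14.03) = 14.03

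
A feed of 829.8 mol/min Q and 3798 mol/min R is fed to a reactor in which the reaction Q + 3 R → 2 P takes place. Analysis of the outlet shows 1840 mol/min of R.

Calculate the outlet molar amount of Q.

For R: n = n₀ − 3ξ → 1840 = 3798 − 3ξ, giving ξ = 652.7 mol/min.
Outlet amounts (n = n₀ + ν ξ):
  Q: 829.8 − 1(652.7) = 177.1
  R: 3798 − 3(652.7) = 1840
  P: 0 + 2(652.7) = 1305

177 mol/min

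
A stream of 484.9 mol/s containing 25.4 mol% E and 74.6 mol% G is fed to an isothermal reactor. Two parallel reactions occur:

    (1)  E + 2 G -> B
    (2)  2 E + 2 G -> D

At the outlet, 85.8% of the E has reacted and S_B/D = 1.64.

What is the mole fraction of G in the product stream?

0.689

Conversion of E: E consumed = 0.858 × 123.2 = 105.7 mol/s = 1ξ₁ + 2ξ₂.
Selectivity: 1ξ₁ / (1ξ₂) = 1.64 → ξ₁ = 1.64 ξ₂.
Substitute: (1·1.64 + 2) ξ₂ = 105.7 → ξ₂ = 29.03 mol/s, ξ₁ = 47.61 mol/s.
Outlet amounts (n = n₀ + Σ ν·ξ):
  E: 123.2 − 1(47.61) − 2(29.03) = 17.49
  G: 361.7 − 2(47.61) − 2(29.03) = 208.4
  B: 0 + 1(47.61) = 47.61
  D: 0 + 1(29.03) = 29.03
Total out = 302.6 mol/s; y_G = 208.4 / 302.6 = 0.6889.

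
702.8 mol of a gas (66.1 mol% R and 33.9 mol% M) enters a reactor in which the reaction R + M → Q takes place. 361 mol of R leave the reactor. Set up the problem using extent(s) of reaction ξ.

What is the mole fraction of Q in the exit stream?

For R: n = n₀ − 1ξ → 361 = 464.6 − 1ξ, giving ξ = 103.6 mol.
Outlet amounts (n = n₀ + ν ξ):
  R: 464.6 − 1(103.6) = 361
  M: 238.2 − 1(103.6) = 134.7
  Q: 0 + 1(103.6) = 103.6
Total out = 599.2 mol; y_Q = 103.6 / 599.2 = 0.1728.

0.173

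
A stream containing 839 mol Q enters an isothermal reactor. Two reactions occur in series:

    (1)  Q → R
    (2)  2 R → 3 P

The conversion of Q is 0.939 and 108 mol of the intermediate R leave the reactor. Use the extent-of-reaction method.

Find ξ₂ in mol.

ξ₂ = 340 mol

Conversion of Q: Q consumed = 1ξ₁ = 0.939 × 839 → ξ₁ = 787.8 mol.
R balance: n_R = 0 + 1ξ₁ − 2ξ₂ = 108 → ξ₂ = (1·787.8 − 108)/2 = 339.9 mol.
Outlet amounts (n = n₀ + Σ ν·ξ):
  Q: 839 − 1(787.8) = 51.18
  R: 0 + 1(787.8) − 2(339.9) = 108
  P: 0 + 3(339.9) = 1020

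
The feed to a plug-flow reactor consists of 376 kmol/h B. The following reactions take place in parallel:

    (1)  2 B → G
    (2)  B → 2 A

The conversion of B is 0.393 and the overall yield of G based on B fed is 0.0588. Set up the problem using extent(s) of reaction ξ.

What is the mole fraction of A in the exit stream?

0.453

Yield of G: 1ξ₁ / 376 = 0.0588 → ξ₁ = 22.11 kmol/h.
Conversion of B: 2ξ₁ + 1ξ₂ = 0.393 × 376 = 147.8 → ξ₂ = 103.6 kmol/h.
Outlet amounts (n = n₀ + Σ ν·ξ):
  B: 376 − 2(22.11) − 1(103.6) = 228.2
  G: 0 + 1(22.11) = 22.11
  A: 0 + 2(103.6) = 207.1
Total out = 457.4 kmol/h; y_A = 207.1 / 457.4 = 0.4527.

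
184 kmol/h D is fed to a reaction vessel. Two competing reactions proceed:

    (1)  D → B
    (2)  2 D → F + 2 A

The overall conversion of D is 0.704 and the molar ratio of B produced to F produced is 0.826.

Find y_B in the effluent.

0.165

Conversion of D: D consumed = 0.704 × 184 = 129.5 kmol/h = 1ξ₁ + 2ξ₂.
Selectivity: 1ξ₁ / (1ξ₂) = 0.826 → ξ₁ = 0.826 ξ₂.
Substitute: (1·0.826 + 2) ξ₂ = 129.5 → ξ₂ = 45.84 kmol/h, ξ₁ = 37.86 kmol/h.
Outlet amounts (n = n₀ + Σ ν·ξ):
  D: 184 − 1(37.86) − 2(45.84) = 54.46
  B: 0 + 1(37.86) = 37.86
  F: 0 + 1(45.84) = 45.84
  A: 0 + 2(45.84) = 91.67
Total out = 229.8 kmol/h; y_B = 37.86 / 229.8 = 0.1647.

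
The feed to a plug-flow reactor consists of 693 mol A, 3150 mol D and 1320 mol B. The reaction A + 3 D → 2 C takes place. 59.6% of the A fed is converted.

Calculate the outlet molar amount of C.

826 mol

A reacted = 0.596 × 693 = 413 mol; ν_A = −1, so ξ = 413/1 = 413 mol.
Outlet amounts (n = n₀ + ν ξ):
  A: 693 − 1(413) = 280
  D: 3150 − 3(413) = 1911
  C: 0 + 2(413) = 826.1
  B: 1320 (inert)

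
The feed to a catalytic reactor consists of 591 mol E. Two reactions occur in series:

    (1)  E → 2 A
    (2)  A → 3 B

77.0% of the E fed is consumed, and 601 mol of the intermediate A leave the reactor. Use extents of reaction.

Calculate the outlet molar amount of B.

Conversion of E: E consumed = 1ξ₁ = 0.77 × 591 → ξ₁ = 455.1 mol.
A balance: n_A = 0 + 2ξ₁ − 1ξ₂ = 601 → ξ₂ = (2·455.1 − 601)/1 = 309.1 mol.
Outlet amounts (n = n₀ + Σ ν·ξ):
  E: 591 − 1(455.1) = 135.9
  A: 0 + 2(455.1) − 1(309.1) = 601
  B: 0 + 3(309.1) = 927.4

927 mol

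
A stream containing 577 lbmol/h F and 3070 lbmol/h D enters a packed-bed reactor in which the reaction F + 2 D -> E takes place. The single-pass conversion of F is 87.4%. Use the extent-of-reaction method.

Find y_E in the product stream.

F reacted = 0.874 × 577 = 504.3 lbmol/h; ν_F = −1, so ξ = 504.3/1 = 504.3 lbmol/h.
Outlet amounts (n = n₀ + ν ξ):
  F: 577 − 1(504.3) = 72.7
  D: 3070 − 2(504.3) = 2061
  E: 0 + 1(504.3) = 504.3
Total out = 2638 lbmol/h; y_E = 504.3 / 2638 = 0.1911.

0.191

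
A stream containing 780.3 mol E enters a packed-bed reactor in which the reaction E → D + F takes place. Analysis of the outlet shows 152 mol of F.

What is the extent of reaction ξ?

ξ = 152 mol

For F: n = n₀ + 1ξ → 152 = 0 + 1ξ, giving ξ = 152 mol.
Outlet amounts (n = n₀ + ν ξ):
  E: 780.3 − 1(152) = 628.3
  D: 0 + 1(152) = 152
  F: 0 + 1(152) = 152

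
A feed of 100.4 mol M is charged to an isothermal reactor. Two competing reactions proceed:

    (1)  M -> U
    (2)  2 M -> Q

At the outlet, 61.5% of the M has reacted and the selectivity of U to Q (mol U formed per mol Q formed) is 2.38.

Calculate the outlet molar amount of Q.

14.1 mol

Conversion of M: M consumed = 0.615 × 100.4 = 61.75 mol = 1ξ₁ + 2ξ₂.
Selectivity: 1ξ₁ / (1ξ₂) = 2.38 → ξ₁ = 2.38 ξ₂.
Substitute: (1·2.38 + 2) ξ₂ = 61.75 → ξ₂ = 14.1 mol, ξ₁ = 33.55 mol.
Outlet amounts (n = n₀ + Σ ν·ξ):
  M: 100.4 − 1(33.55) − 2(14.1) = 38.65
  U: 0 + 1(33.55) = 33.55
  Q: 0 + 1(14.1) = 14.1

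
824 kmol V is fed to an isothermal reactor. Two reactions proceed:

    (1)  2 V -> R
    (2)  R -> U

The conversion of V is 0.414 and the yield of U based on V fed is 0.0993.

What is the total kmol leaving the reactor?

Conversion of V: V consumed = 2ξ₁ = 0.414 × 824 → ξ₁ = 170.6 kmol.
Yield of U: 1ξ₂ / 824 = 0.0993 → ξ₂ = 81.82 kmol.
Outlet amounts (n = n₀ + Σ ν·ξ):
  V: 824 − 2(170.6) = 482.9
  R: 0 + 1(170.6) − 1(81.82) = 88.74
  U: 0 + 1(81.82) = 81.82
Total out = 482.9 + 88.74 + 81.82 = 653.4 kmol.

653 kmol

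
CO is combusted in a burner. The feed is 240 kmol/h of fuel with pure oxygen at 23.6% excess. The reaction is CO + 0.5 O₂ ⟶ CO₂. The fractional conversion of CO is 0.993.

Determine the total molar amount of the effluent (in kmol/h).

Stoichiometric O₂ = 0.5 × 240 = 120 kmol/h; O₂ fed = 120 × 1.236 = 148.3 kmol/h.
Fuel reacted = 0.993 × 240 → ξ = 238.3 kmol/h.
Outlet (n = n₀ + ν ξ):
  CO: 240 − 1(238.3) = 1.68
  O₂: 148.3 − 0.5(238.3) = 29.16
  CO₂: 0 + 1(238.3) = 238.3
Total out = 1.68 + 29.16 + 238.3 = 269.2 kmol/h.

269 kmol/h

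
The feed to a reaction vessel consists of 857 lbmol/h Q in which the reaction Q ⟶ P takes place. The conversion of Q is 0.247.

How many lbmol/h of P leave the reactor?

212 lbmol/h

Q reacted = 0.247 × 857 = 211.7 lbmol/h; ν_Q = −1, so ξ = 211.7/1 = 211.7 lbmol/h.
Outlet amounts (n = n₀ + ν ξ):
  Q: 857 − 1(211.7) = 645.3
  P: 0 + 1(211.7) = 211.7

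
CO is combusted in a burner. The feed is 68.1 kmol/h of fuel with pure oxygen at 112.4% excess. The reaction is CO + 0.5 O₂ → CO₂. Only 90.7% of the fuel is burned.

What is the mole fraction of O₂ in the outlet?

Stoichiometric O₂ = 0.5 × 68.1 = 34.05 kmol/h; O₂ fed = 34.05 × 2.124 = 72.32 kmol/h.
Fuel reacted = 0.907 × 68.1 → ξ = 61.77 kmol/h.
Outlet (n = n₀ + ν ξ):
  CO: 68.1 − 1(61.77) = 6.333
  O₂: 72.32 − 0.5(61.77) = 41.44
  CO₂: 0 + 1(61.77) = 61.77
Total out = 109.5 kmol/h; y_O₂ = 41.44 / 109.5 = 0.3783.

0.378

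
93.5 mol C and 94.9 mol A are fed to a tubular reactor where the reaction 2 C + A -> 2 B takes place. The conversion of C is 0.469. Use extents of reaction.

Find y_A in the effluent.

0.438

C reacted = 0.469 × 93.5 = 43.85 mol; ν_C = −2, so ξ = 43.85/2 = 21.93 mol.
Outlet amounts (n = n₀ + ν ξ):
  C: 93.5 − 2(21.93) = 49.65
  A: 94.9 − 1(21.93) = 72.97
  B: 0 + 2(21.93) = 43.85
Total out = 166.5 mol; y_A = 72.97 / 166.5 = 0.4384.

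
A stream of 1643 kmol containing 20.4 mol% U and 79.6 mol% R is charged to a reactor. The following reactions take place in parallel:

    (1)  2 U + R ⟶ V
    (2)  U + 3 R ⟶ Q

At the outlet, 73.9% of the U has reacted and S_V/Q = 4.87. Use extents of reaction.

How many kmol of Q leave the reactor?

23.1 kmol

Conversion of U: U consumed = 0.739 × 335.2 = 247.7 kmol = 2ξ₁ + 1ξ₂.
Selectivity: 1ξ₁ / (1ξ₂) = 4.87 → ξ₁ = 4.87 ξ₂.
Substitute: (2·4.87 + 1) ξ₂ = 247.7 → ξ₂ = 23.06 kmol, ξ₁ = 112.3 kmol.
Outlet amounts (n = n₀ + Σ ν·ξ):
  U: 335.2 − 2(112.3) − 1(23.06) = 87.48
  R: 1308 − 1(112.3) − 3(23.06) = 1126
  V: 0 + 1(112.3) = 112.3
  Q: 0 + 1(23.06) = 23.06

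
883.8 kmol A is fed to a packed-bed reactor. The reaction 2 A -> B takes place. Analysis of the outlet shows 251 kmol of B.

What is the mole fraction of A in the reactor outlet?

0.603

For B: n = n₀ + 1ξ → 251 = 0 + 1ξ, giving ξ = 251 kmol.
Outlet amounts (n = n₀ + ν ξ):
  A: 883.8 − 2(251) = 381.8
  B: 0 + 1(251) = 251
Total out = 632.8 kmol; y_A = 381.8 / 632.8 = 0.6034.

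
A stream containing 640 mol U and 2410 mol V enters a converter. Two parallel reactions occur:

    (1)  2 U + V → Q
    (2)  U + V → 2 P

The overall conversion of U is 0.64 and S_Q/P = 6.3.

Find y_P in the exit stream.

0.0118

Conversion of U: U consumed = 0.64 × 640 = 409.6 mol = 2ξ₁ + 1ξ₂.
Selectivity: 1ξ₁ / (2ξ₂) = 6.3 → ξ₁ = 12.6 ξ₂.
Substitute: (2·12.6 + 1) ξ₂ = 409.6 → ξ₂ = 15.63 mol, ξ₁ = 197 mol.
Outlet amounts (n = n₀ + Σ ν·ξ):
  U: 640 − 2(197) − 1(15.63) = 230.4
  V: 2410 − 1(197) − 1(15.63) = 2197
  Q: 0 + 1(197) = 197
  P: 0 + 2(15.63) = 31.27
Total out = 2656 mol; y_P = 31.27 / 2656 = 0.01177.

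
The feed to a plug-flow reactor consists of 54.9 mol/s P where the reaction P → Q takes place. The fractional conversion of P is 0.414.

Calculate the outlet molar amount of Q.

P reacted = 0.414 × 54.9 = 22.73 mol/s; ν_P = −1, so ξ = 22.73/1 = 22.73 mol/s.
Outlet amounts (n = n₀ + ν ξ):
  P: 54.9 − 1(22.73) = 32.17
  Q: 0 + 1(22.73) = 22.73

22.7 mol/s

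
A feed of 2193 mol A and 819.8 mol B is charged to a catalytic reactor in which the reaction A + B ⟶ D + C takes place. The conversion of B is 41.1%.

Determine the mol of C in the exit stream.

337 mol

B reacted = 0.411 × 819.8 = 336.9 mol; ν_B = −1, so ξ = 336.9/1 = 336.9 mol.
Outlet amounts (n = n₀ + ν ξ):
  A: 2193 − 1(336.9) = 1856
  B: 819.8 − 1(336.9) = 482.9
  D: 0 + 1(336.9) = 336.9
  C: 0 + 1(336.9) = 336.9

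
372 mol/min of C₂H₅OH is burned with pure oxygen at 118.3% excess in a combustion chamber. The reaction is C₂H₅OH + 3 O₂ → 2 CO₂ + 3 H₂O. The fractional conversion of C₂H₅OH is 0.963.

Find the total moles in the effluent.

Stoichiometric O₂ = 3 × 372 = 1116 mol/min; O₂ fed = 1116 × 2.183 = 2436 mol/min.
Fuel reacted = 0.963 × 372 → ξ = 358.2 mol/min.
Outlet (n = n₀ + ν ξ):
  C₂H₅OH: 372 − 1(358.2) = 13.76
  O₂: 2436 − 3(358.2) = 1362
  CO₂: 0 + 2(358.2) = 716.5
  H₂O: 0 + 3(358.2) = 1075
Total out = 13.76 + 1362 + 716.5 + 1075 = 3166 mol/min.

3170 mol/min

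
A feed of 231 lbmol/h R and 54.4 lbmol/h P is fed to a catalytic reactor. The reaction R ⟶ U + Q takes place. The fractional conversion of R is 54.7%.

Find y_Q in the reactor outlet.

R reacted = 0.547 × 231 = 126.4 lbmol/h; ν_R = −1, so ξ = 126.4/1 = 126.4 lbmol/h.
Outlet amounts (n = n₀ + ν ξ):
  R: 231 − 1(126.4) = 104.6
  U: 0 + 1(126.4) = 126.4
  Q: 0 + 1(126.4) = 126.4
  P: 54.4 (inert)
Total out = 411.8 lbmol/h; y_Q = 126.4 / 411.8 = 0.3069.

0.307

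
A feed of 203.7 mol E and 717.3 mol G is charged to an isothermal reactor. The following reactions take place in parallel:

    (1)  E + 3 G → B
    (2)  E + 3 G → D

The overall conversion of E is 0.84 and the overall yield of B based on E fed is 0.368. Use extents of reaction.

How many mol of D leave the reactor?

96.1 mol

Yield of B: 1ξ₁ / 203.7 = 0.368 → ξ₁ = 74.96 mol.
Conversion of E: 1ξ₁ + 1ξ₂ = 0.84 × 203.7 = 171.1 → ξ₂ = 96.15 mol.
Outlet amounts (n = n₀ + Σ ν·ξ):
  E: 203.7 − 1(74.96) − 1(96.15) = 32.59
  G: 717.3 − 3(74.96) − 3(96.15) = 204
  B: 0 + 1(74.96) = 74.96
  D: 0 + 1(96.15) = 96.15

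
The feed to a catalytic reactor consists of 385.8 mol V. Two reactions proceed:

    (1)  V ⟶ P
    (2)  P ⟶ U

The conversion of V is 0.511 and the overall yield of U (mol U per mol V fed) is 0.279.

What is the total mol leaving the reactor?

386 mol

Conversion of V: V consumed = 1ξ₁ = 0.511 × 385.8 → ξ₁ = 197.1 mol.
Yield of U: 1ξ₂ / 385.8 = 0.279 → ξ₂ = 107.6 mol.
Outlet amounts (n = n₀ + Σ ν·ξ):
  V: 385.8 − 1(197.1) = 188.7
  P: 0 + 1(197.1) − 1(107.6) = 89.51
  U: 0 + 1(107.6) = 107.6
Total out = 188.7 + 89.51 + 107.6 = 385.8 mol.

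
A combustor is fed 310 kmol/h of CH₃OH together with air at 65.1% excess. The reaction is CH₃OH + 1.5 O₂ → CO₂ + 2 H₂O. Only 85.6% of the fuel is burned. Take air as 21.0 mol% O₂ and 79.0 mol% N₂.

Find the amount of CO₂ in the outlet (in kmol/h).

265 kmol/h

Stoichiometric O₂ = 1.5 × 310 = 465 kmol/h; O₂ fed = 465 × 1.651 = 767.7 kmol/h.
N₂ fed = 767.7 × 79/21 = 2888 kmol/h.
Fuel reacted = 0.856 × 310 → ξ = 265.4 kmol/h.
Outlet (n = n₀ + ν ξ):
  CH₃OH: 310 − 1(265.4) = 44.64
  O₂: 767.7 − 1.5(265.4) = 369.7
  N₂: 2888 (inert)
  CO₂: 0 + 1(265.4) = 265.4
  H₂O: 0 + 2(265.4) = 530.7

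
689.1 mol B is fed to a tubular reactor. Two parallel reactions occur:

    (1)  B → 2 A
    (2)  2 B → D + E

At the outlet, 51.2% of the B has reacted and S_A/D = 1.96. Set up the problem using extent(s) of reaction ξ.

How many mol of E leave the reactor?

Conversion of B: B consumed = 0.512 × 689.1 = 352.8 mol = 1ξ₁ + 2ξ₂.
Selectivity: 2ξ₁ / (1ξ₂) = 1.96 → ξ₁ = 0.98 ξ₂.
Substitute: (1·0.98 + 2) ξ₂ = 352.8 → ξ₂ = 118.4 mol, ξ₁ = 116 mol.
Outlet amounts (n = n₀ + Σ ν·ξ):
  B: 689.1 − 1(116) − 2(118.4) = 336.3
  A: 0 + 2(116) = 232.1
  D: 0 + 1(118.4) = 118.4
  E: 0 + 1(118.4) = 118.4

118 mol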